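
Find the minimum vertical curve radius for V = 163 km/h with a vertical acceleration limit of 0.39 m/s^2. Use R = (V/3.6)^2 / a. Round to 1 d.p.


Convert speed: V = 163 / 3.6 = 45.2778 m/s
V^2 = 2050.0772 m^2/s^2
R_v = 2050.0772 / 0.39
R_v = 5256.6 m

5256.6


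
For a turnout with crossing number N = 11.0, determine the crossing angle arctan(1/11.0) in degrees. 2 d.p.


1/N = 1/11.0 = 0.090909
angle = arctan(0.090909) = 0.09066 rad
angle = 0.09066 * 180/pi = 5.19 degrees

5.19


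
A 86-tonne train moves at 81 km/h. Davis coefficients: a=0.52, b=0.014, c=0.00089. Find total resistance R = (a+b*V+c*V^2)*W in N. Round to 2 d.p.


b*V = 0.014 * 81 = 1.134
c*V^2 = 0.00089 * 6561 = 5.83929
R_per_t = 0.52 + 1.134 + 5.83929 = 7.49329 N/t
R_total = 7.49329 * 86 = 644.42 N

644.42


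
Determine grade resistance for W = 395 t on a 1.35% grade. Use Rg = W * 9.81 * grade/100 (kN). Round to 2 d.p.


Rg = W * 9.81 * grade / 100
Rg = 395 * 9.81 * 1.35 / 100
Rg = 3874.95 * 0.0135
Rg = 52.31 kN

52.31


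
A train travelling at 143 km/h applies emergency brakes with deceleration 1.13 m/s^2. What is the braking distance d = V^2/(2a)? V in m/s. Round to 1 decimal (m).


Convert speed: V = 143 / 3.6 = 39.7222 m/s
V^2 = 1577.8549
d = 1577.8549 / (2 * 1.13)
d = 1577.8549 / 2.26
d = 698.2 m

698.2


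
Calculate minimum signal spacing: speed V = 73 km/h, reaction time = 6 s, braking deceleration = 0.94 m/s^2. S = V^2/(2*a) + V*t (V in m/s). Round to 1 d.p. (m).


V = 73 / 3.6 = 20.2778 m/s
Braking distance = 20.2778^2 / (2*0.94) = 218.7172 m
Sighting distance = 20.2778 * 6 = 121.6667 m
S = 218.7172 + 121.6667 = 340.4 m

340.4


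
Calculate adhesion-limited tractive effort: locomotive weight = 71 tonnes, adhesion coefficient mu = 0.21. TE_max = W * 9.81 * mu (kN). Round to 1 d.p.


TE_max = W * g * mu
TE_max = 71 * 9.81 * 0.21
TE_max = 696.51 * 0.21
TE_max = 146.3 kN

146.3


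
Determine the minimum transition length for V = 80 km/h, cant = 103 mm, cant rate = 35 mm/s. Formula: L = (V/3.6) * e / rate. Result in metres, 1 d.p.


Convert speed: V = 80 / 3.6 = 22.2222 m/s
L = 22.2222 * 103 / 35
L = 2288.8889 / 35
L = 65.4 m

65.4


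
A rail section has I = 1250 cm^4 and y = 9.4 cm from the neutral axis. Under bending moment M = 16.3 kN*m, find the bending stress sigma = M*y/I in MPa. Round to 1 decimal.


Convert units:
M = 16.3 kN*m = 16300000 N*mm
y = 9.4 cm = 94 mm
I = 1250 cm^4 = 12500000 mm^4
sigma = 16300000 * 94 / 12500000
sigma = 122.6 MPa

122.6


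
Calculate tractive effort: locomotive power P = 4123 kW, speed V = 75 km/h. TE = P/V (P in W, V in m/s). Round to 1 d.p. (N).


Convert: P = 4123 kW = 4123000 W
V = 75 / 3.6 = 20.8333 m/s
TE = 4123000 / 20.8333
TE = 197904.0 N

197904.0


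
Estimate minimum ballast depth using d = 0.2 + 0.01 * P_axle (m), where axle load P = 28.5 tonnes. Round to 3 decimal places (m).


d = 0.2 + 0.01 * 28.5
d = 0.2 + 0.285
d = 0.485 m

0.485


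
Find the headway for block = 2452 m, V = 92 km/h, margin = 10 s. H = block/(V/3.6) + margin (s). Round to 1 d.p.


V = 92 / 3.6 = 25.5556 m/s
Block traversal time = 2452 / 25.5556 = 95.9478 s
Headway = 95.9478 + 10
Headway = 105.9 s

105.9


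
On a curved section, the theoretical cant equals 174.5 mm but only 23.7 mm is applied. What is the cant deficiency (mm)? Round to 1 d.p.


Cant deficiency = equilibrium cant - actual cant
CD = 174.5 - 23.7
CD = 150.8 mm

150.8


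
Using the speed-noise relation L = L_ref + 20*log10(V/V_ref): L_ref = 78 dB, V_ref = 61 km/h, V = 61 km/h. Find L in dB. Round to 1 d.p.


V/V_ref = 61 / 61 = 1.0
log10(1.0) = 0.0
20 * 0.0 = 0.0
L = 78 + 0.0 = 78.0 dB

78.0


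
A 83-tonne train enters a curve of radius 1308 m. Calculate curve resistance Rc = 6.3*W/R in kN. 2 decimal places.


Rc = 6.3 * W / R
Rc = 6.3 * 83 / 1308
Rc = 522.9 / 1308
Rc = 0.40 kN

0.40


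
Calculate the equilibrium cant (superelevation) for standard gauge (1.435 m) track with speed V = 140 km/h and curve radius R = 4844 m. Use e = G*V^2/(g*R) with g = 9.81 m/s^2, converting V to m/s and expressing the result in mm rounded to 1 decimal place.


Convert speed: V = 140 / 3.6 = 38.8889 m/s
Apply formula: e = 1.435 * 38.8889^2 / (9.81 * 4844)
e = 1.435 * 1512.3457 / 47519.64
e = 0.04567 m = 45.7 mm

45.7


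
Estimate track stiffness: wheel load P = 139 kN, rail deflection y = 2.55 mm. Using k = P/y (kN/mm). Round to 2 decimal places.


Track stiffness k = P / y
k = 139 / 2.55
k = 54.51 kN/mm

54.51


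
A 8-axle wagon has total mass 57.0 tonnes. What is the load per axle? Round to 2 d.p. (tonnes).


Load per axle = total weight / number of axles
Load = 57.0 / 8
Load = 7.13 tonnes

7.13


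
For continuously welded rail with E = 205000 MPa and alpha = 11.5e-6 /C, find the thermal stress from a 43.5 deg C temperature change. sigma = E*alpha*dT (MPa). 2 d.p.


sigma = E * alpha * dT
sigma = 205000 * 11.5e-6 * 43.5
sigma = 2.3575 * 43.5
sigma = 102.55 MPa

102.55


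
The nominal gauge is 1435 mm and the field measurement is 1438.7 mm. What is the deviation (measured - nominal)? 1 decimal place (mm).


Deviation = measured - nominal
Deviation = 1438.7 - 1435
Deviation = 3.7 mm

3.7


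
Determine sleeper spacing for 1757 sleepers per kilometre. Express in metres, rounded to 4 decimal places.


Spacing = 1000 m / number of sleepers
Spacing = 1000 / 1757
Spacing = 0.5692 m

0.5692


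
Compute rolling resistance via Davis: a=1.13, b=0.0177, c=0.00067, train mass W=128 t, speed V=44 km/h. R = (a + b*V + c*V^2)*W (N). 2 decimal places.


b*V = 0.0177 * 44 = 0.7788
c*V^2 = 0.00067 * 1936 = 1.29712
R_per_t = 1.13 + 0.7788 + 1.29712 = 3.20592 N/t
R_total = 3.20592 * 128 = 410.36 N

410.36


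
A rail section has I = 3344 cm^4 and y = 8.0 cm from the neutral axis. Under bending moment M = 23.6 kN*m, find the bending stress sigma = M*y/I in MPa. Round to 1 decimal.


Convert units:
M = 23.6 kN*m = 23600000 N*mm
y = 8.0 cm = 80 mm
I = 3344 cm^4 = 33440000 mm^4
sigma = 23600000 * 80 / 33440000
sigma = 56.5 MPa

56.5


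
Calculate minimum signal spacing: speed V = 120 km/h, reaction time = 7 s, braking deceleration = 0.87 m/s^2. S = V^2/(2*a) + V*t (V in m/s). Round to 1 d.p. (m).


V = 120 / 3.6 = 33.3333 m/s
Braking distance = 33.3333^2 / (2*0.87) = 638.5696 m
Sighting distance = 33.3333 * 7 = 233.3333 m
S = 638.5696 + 233.3333 = 871.9 m

871.9


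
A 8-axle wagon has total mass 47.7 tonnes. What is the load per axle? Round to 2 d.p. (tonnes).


Load per axle = total weight / number of axles
Load = 47.7 / 8
Load = 5.96 tonnes

5.96


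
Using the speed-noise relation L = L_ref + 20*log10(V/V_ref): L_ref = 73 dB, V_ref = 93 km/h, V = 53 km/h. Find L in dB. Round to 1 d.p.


V/V_ref = 53 / 93 = 0.569892
log10(0.569892) = -0.244207
20 * -0.244207 = -4.8841
L = 73 + -4.8841 = 68.1 dB

68.1


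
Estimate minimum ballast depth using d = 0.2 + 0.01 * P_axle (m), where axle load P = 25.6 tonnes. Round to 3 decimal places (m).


d = 0.2 + 0.01 * 25.6
d = 0.2 + 0.256
d = 0.456 m

0.456


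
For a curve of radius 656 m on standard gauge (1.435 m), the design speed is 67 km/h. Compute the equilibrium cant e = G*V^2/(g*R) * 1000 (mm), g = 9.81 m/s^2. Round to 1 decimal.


Convert speed: V = 67 / 3.6 = 18.6111 m/s
Apply formula: e = 1.435 * 18.6111^2 / (9.81 * 656)
e = 1.435 * 346.3735 / 6435.36
e = 0.077237 m = 77.2 mm

77.2


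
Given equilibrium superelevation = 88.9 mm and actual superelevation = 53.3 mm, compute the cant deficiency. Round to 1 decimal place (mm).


Cant deficiency = equilibrium cant - actual cant
CD = 88.9 - 53.3
CD = 35.6 mm

35.6


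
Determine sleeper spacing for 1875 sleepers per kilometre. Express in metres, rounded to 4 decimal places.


Spacing = 1000 m / number of sleepers
Spacing = 1000 / 1875
Spacing = 0.5333 m

0.5333


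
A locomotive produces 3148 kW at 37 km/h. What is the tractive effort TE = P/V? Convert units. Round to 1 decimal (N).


Convert: P = 3148 kW = 3148000 W
V = 37 / 3.6 = 10.2778 m/s
TE = 3148000 / 10.2778
TE = 306291.9 N

306291.9


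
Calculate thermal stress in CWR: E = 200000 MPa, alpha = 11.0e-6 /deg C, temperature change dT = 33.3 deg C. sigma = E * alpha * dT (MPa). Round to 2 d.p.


sigma = E * alpha * dT
sigma = 200000 * 11.0e-6 * 33.3
sigma = 2.2 * 33.3
sigma = 73.26 MPa

73.26


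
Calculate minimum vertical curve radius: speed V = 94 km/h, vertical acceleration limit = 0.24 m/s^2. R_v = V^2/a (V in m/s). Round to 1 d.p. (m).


Convert speed: V = 94 / 3.6 = 26.1111 m/s
V^2 = 681.7901 m^2/s^2
R_v = 681.7901 / 0.24
R_v = 2840.8 m

2840.8


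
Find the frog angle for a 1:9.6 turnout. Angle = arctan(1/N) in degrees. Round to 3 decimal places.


1/N = 1/9.6 = 0.104167
angle = arctan(0.104167) = 0.103792 rad
angle = 0.103792 * 180/pi = 5.947 degrees

5.947


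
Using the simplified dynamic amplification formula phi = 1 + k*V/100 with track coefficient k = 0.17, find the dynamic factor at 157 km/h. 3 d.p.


phi = 1 + k * V / 100
phi = 1 + 0.17 * 157 / 100
phi = 1 + 0.2669
phi = 1.267

1.267


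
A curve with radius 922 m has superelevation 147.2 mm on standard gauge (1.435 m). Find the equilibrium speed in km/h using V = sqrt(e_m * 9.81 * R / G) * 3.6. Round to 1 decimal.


Convert cant: e = 147.2 mm = 0.1472 m
V_ms = sqrt(0.1472 * 9.81 * 922 / 1.435)
V_ms = sqrt(927.803139) = 30.4599 m/s
V = 30.4599 * 3.6 = 109.7 km/h

109.7


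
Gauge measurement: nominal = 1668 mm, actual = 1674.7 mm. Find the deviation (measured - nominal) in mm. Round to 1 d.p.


Deviation = measured - nominal
Deviation = 1674.7 - 1668
Deviation = 6.7 mm

6.7


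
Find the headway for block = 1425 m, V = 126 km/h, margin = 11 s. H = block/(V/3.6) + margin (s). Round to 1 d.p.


V = 126 / 3.6 = 35.0 m/s
Block traversal time = 1425 / 35.0 = 40.7143 s
Headway = 40.7143 + 11
Headway = 51.7 s

51.7


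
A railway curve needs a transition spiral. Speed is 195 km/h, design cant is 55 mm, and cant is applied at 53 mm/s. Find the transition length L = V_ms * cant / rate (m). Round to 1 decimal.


Convert speed: V = 195 / 3.6 = 54.1667 m/s
L = 54.1667 * 55 / 53
L = 2979.1667 / 53
L = 56.2 m

56.2


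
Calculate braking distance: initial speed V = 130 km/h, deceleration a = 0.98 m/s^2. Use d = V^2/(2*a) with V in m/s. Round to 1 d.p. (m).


Convert speed: V = 130 / 3.6 = 36.1111 m/s
V^2 = 1304.0123
d = 1304.0123 / (2 * 0.98)
d = 1304.0123 / 1.96
d = 665.3 m

665.3


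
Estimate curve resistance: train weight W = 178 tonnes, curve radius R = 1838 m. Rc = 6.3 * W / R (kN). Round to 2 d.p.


Rc = 6.3 * W / R
Rc = 6.3 * 178 / 1838
Rc = 1121.4 / 1838
Rc = 0.61 kN

0.61


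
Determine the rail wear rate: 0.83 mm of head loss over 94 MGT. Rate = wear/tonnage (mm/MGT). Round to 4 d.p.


Wear rate = total wear / cumulative tonnage
Rate = 0.83 / 94
Rate = 0.0088 mm/MGT

0.0088


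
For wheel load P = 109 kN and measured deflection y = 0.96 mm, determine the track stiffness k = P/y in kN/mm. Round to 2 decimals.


Track stiffness k = P / y
k = 109 / 0.96
k = 113.54 kN/mm

113.54


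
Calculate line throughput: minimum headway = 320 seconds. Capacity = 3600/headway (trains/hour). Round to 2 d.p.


Capacity = 3600 / headway
Capacity = 3600 / 320
Capacity = 11.25 trains/hour

11.25


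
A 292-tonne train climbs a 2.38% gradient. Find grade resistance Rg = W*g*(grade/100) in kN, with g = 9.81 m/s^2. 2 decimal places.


Rg = W * 9.81 * grade / 100
Rg = 292 * 9.81 * 2.38 / 100
Rg = 2864.52 * 0.0238
Rg = 68.18 kN

68.18


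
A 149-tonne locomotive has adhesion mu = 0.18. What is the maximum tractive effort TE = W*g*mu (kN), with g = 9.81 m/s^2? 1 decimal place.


TE_max = W * g * mu
TE_max = 149 * 9.81 * 0.18
TE_max = 1461.69 * 0.18
TE_max = 263.1 kN

263.1


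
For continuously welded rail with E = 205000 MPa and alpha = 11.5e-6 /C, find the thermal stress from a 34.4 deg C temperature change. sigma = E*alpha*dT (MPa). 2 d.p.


sigma = E * alpha * dT
sigma = 205000 * 11.5e-6 * 34.4
sigma = 2.3575 * 34.4
sigma = 81.10 MPa

81.10


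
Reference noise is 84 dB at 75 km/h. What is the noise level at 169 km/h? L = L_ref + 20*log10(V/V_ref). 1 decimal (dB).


V/V_ref = 169 / 75 = 2.253333
log10(2.253333) = 0.352825
20 * 0.352825 = 7.0565
L = 84 + 7.0565 = 91.1 dB

91.1


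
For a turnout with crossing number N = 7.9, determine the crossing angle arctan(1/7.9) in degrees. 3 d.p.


1/N = 1/7.9 = 0.126582
angle = arctan(0.126582) = 0.125913 rad
angle = 0.125913 * 180/pi = 7.214 degrees

7.214


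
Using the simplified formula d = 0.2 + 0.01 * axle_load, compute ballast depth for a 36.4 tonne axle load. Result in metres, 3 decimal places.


d = 0.2 + 0.01 * 36.4
d = 0.2 + 0.364
d = 0.564 m

0.564


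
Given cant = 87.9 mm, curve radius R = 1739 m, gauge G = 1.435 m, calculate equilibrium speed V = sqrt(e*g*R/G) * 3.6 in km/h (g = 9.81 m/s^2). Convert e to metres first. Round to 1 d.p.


Convert cant: e = 87.9 mm = 0.0879 m
V_ms = sqrt(0.0879 * 9.81 * 1739 / 1.435)
V_ms = sqrt(1044.974189) = 32.3261 m/s
V = 32.3261 * 3.6 = 116.4 km/h

116.4


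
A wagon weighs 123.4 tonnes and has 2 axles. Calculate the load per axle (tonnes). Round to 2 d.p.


Load per axle = total weight / number of axles
Load = 123.4 / 2
Load = 61.70 tonnes

61.70


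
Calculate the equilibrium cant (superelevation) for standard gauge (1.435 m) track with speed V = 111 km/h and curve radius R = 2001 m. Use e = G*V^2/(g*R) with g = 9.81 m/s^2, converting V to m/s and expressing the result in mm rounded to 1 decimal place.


Convert speed: V = 111 / 3.6 = 30.8333 m/s
Apply formula: e = 1.435 * 30.8333^2 / (9.81 * 2001)
e = 1.435 * 950.6944 / 19629.81
e = 0.069499 m = 69.5 mm

69.5


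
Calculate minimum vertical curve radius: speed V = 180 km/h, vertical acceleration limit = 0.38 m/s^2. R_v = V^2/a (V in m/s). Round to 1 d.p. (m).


Convert speed: V = 180 / 3.6 = 50.0 m/s
V^2 = 2500.0 m^2/s^2
R_v = 2500.0 / 0.38
R_v = 6578.9 m

6578.9


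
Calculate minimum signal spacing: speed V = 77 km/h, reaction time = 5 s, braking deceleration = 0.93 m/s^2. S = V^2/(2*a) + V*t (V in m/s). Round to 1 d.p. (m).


V = 77 / 3.6 = 21.3889 m/s
Braking distance = 21.3889^2 / (2*0.93) = 245.9594 m
Sighting distance = 21.3889 * 5 = 106.9444 m
S = 245.9594 + 106.9444 = 352.9 m

352.9


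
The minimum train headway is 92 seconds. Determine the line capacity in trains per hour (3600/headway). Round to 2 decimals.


Capacity = 3600 / headway
Capacity = 3600 / 92
Capacity = 39.13 trains/hour

39.13


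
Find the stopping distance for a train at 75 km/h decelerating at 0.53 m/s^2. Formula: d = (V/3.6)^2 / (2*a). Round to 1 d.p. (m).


Convert speed: V = 75 / 3.6 = 20.8333 m/s
V^2 = 434.0278
d = 434.0278 / (2 * 0.53)
d = 434.0278 / 1.06
d = 409.5 m

409.5


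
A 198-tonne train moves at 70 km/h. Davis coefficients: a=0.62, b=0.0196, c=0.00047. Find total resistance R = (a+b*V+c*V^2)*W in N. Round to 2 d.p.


b*V = 0.0196 * 70 = 1.372
c*V^2 = 0.00047 * 4900 = 2.303
R_per_t = 0.62 + 1.372 + 2.303 = 4.295 N/t
R_total = 4.295 * 198 = 850.41 N

850.41


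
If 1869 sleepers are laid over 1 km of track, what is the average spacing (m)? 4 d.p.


Spacing = 1000 m / number of sleepers
Spacing = 1000 / 1869
Spacing = 0.5350 m

0.5350


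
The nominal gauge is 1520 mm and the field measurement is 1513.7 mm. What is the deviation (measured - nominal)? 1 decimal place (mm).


Deviation = measured - nominal
Deviation = 1513.7 - 1520
Deviation = -6.3 mm

-6.3


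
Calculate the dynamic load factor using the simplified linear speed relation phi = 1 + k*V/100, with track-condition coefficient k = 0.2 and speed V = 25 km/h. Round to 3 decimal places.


phi = 1 + k * V / 100
phi = 1 + 0.2 * 25 / 100
phi = 1 + 0.05
phi = 1.050

1.050


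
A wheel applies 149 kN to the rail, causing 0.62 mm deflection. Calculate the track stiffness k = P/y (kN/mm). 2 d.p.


Track stiffness k = P / y
k = 149 / 0.62
k = 240.32 kN/mm

240.32


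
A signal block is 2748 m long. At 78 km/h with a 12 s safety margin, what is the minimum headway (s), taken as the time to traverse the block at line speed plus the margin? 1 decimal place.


V = 78 / 3.6 = 21.6667 m/s
Block traversal time = 2748 / 21.6667 = 126.8308 s
Headway = 126.8308 + 12
Headway = 138.8 s

138.8


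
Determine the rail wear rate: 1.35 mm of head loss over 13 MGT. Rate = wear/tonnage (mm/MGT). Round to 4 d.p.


Wear rate = total wear / cumulative tonnage
Rate = 1.35 / 13
Rate = 0.1038 mm/MGT

0.1038


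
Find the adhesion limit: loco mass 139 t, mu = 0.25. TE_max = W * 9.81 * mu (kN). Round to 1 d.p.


TE_max = W * g * mu
TE_max = 139 * 9.81 * 0.25
TE_max = 1363.59 * 0.25
TE_max = 340.9 kN

340.9


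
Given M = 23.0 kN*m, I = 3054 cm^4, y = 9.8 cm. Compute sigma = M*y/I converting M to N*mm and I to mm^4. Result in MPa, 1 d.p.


Convert units:
M = 23.0 kN*m = 23000000 N*mm
y = 9.8 cm = 98 mm
I = 3054 cm^4 = 30540000 mm^4
sigma = 23000000 * 98 / 30540000
sigma = 73.8 MPa

73.8


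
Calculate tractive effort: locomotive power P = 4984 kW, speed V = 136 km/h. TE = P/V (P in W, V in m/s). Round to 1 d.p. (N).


Convert: P = 4984 kW = 4984000 W
V = 136 / 3.6 = 37.7778 m/s
TE = 4984000 / 37.7778
TE = 131929.4 N

131929.4


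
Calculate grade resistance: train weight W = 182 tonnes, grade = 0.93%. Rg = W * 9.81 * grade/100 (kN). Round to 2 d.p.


Rg = W * 9.81 * grade / 100
Rg = 182 * 9.81 * 0.93 / 100
Rg = 1785.42 * 0.0093
Rg = 16.60 kN

16.60


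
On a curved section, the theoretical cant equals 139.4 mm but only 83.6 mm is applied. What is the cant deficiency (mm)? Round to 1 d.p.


Cant deficiency = equilibrium cant - actual cant
CD = 139.4 - 83.6
CD = 55.8 mm

55.8


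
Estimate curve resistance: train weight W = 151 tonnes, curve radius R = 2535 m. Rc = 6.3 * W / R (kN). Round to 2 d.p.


Rc = 6.3 * W / R
Rc = 6.3 * 151 / 2535
Rc = 951.3 / 2535
Rc = 0.38 kN

0.38


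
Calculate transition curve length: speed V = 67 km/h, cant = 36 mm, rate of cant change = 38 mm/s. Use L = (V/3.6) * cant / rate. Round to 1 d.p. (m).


Convert speed: V = 67 / 3.6 = 18.6111 m/s
L = 18.6111 * 36 / 38
L = 670.0 / 38
L = 17.6 m

17.6


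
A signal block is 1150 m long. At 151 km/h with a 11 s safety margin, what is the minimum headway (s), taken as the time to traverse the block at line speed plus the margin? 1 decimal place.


V = 151 / 3.6 = 41.9444 m/s
Block traversal time = 1150 / 41.9444 = 27.4172 s
Headway = 27.4172 + 11
Headway = 38.4 s

38.4


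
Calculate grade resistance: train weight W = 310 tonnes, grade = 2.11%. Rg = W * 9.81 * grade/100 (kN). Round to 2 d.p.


Rg = W * 9.81 * grade / 100
Rg = 310 * 9.81 * 2.11 / 100
Rg = 3041.1 * 0.0211
Rg = 64.17 kN

64.17


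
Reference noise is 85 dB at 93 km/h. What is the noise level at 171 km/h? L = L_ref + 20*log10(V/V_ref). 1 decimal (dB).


V/V_ref = 171 / 93 = 1.83871
log10(1.83871) = 0.264513
20 * 0.264513 = 5.2903
L = 85 + 5.2903 = 90.3 dB

90.3


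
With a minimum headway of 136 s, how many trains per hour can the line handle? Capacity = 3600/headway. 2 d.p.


Capacity = 3600 / headway
Capacity = 3600 / 136
Capacity = 26.47 trains/hour

26.47


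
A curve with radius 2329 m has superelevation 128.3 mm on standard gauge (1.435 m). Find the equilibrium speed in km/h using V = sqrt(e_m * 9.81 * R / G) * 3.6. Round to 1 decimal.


Convert cant: e = 128.3 mm = 0.1283 m
V_ms = sqrt(0.1283 * 9.81 * 2329 / 1.435)
V_ms = sqrt(2042.740744) = 45.1967 m/s
V = 45.1967 * 3.6 = 162.7 km/h

162.7


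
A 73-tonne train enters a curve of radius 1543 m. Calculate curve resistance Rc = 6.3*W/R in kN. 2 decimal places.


Rc = 6.3 * W / R
Rc = 6.3 * 73 / 1543
Rc = 459.9 / 1543
Rc = 0.30 kN

0.30


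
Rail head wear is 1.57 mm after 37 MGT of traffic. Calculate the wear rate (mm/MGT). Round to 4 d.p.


Wear rate = total wear / cumulative tonnage
Rate = 1.57 / 37
Rate = 0.0424 mm/MGT

0.0424


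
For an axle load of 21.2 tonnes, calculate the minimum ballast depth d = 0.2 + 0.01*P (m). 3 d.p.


d = 0.2 + 0.01 * 21.2
d = 0.2 + 0.212
d = 0.412 m

0.412


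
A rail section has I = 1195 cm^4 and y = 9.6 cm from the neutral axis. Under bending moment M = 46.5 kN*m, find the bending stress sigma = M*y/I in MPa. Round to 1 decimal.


Convert units:
M = 46.5 kN*m = 46500000 N*mm
y = 9.6 cm = 96 mm
I = 1195 cm^4 = 11950000 mm^4
sigma = 46500000 * 96 / 11950000
sigma = 373.6 MPa

373.6


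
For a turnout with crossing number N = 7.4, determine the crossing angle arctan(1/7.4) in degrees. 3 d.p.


1/N = 1/7.4 = 0.135135
angle = arctan(0.135135) = 0.134321 rad
angle = 0.134321 * 180/pi = 7.696 degrees

7.696


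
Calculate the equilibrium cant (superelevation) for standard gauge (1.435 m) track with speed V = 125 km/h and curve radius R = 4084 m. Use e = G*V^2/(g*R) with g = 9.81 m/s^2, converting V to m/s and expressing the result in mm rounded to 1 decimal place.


Convert speed: V = 125 / 3.6 = 34.7222 m/s
Apply formula: e = 1.435 * 34.7222^2 / (9.81 * 4084)
e = 1.435 * 1205.6327 / 40064.04
e = 0.043183 m = 43.2 mm

43.2


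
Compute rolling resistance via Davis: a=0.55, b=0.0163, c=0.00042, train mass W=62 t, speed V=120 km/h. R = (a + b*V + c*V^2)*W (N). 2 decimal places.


b*V = 0.0163 * 120 = 1.956
c*V^2 = 0.00042 * 14400 = 6.048
R_per_t = 0.55 + 1.956 + 6.048 = 8.554 N/t
R_total = 8.554 * 62 = 530.35 N

530.35


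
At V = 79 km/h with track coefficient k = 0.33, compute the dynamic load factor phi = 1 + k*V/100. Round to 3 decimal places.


phi = 1 + k * V / 100
phi = 1 + 0.33 * 79 / 100
phi = 1 + 0.2607
phi = 1.261

1.261


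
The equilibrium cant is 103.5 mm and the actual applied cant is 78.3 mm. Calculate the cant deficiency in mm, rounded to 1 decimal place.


Cant deficiency = equilibrium cant - actual cant
CD = 103.5 - 78.3
CD = 25.2 mm

25.2


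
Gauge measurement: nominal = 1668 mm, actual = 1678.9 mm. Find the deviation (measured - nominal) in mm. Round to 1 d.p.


Deviation = measured - nominal
Deviation = 1678.9 - 1668
Deviation = 10.9 mm

10.9


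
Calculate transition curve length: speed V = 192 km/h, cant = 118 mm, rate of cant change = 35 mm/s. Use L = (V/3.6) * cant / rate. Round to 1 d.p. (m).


Convert speed: V = 192 / 3.6 = 53.3333 m/s
L = 53.3333 * 118 / 35
L = 6293.3333 / 35
L = 179.8 m

179.8


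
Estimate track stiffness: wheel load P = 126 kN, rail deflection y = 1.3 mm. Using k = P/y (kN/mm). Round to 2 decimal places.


Track stiffness k = P / y
k = 126 / 1.3
k = 96.92 kN/mm

96.92


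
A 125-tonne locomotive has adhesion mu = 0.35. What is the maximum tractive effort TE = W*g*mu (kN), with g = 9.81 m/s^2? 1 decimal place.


TE_max = W * g * mu
TE_max = 125 * 9.81 * 0.35
TE_max = 1226.25 * 0.35
TE_max = 429.2 kN

429.2


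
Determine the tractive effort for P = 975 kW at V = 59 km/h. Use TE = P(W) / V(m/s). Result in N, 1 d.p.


Convert: P = 975 kW = 975000 W
V = 59 / 3.6 = 16.3889 m/s
TE = 975000 / 16.3889
TE = 59491.5 N

59491.5


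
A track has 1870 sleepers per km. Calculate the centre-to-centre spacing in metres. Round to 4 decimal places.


Spacing = 1000 m / number of sleepers
Spacing = 1000 / 1870
Spacing = 0.5348 m

0.5348


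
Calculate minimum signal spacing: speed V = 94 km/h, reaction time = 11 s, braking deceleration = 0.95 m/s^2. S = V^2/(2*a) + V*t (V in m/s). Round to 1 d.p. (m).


V = 94 / 3.6 = 26.1111 m/s
Braking distance = 26.1111^2 / (2*0.95) = 358.8369 m
Sighting distance = 26.1111 * 11 = 287.2222 m
S = 358.8369 + 287.2222 = 646.1 m

646.1


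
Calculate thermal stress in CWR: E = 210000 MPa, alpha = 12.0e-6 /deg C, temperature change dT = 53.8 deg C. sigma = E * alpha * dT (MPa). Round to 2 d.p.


sigma = E * alpha * dT
sigma = 210000 * 12.0e-6 * 53.8
sigma = 2.52 * 53.8
sigma = 135.58 MPa

135.58


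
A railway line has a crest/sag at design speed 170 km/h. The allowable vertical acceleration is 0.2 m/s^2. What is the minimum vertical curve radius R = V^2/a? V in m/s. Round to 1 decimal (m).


Convert speed: V = 170 / 3.6 = 47.2222 m/s
V^2 = 2229.9383 m^2/s^2
R_v = 2229.9383 / 0.2
R_v = 11149.7 m

11149.7


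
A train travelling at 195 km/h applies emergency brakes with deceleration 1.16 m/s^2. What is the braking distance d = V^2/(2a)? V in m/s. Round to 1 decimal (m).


Convert speed: V = 195 / 3.6 = 54.1667 m/s
V^2 = 2934.0278
d = 2934.0278 / (2 * 1.16)
d = 2934.0278 / 2.32
d = 1264.7 m

1264.7


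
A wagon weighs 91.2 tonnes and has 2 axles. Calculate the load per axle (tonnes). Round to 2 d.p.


Load per axle = total weight / number of axles
Load = 91.2 / 2
Load = 45.60 tonnes

45.60


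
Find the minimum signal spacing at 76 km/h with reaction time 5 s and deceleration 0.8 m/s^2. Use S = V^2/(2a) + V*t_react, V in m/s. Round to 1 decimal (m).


V = 76 / 3.6 = 21.1111 m/s
Braking distance = 21.1111^2 / (2*0.8) = 278.5494 m
Sighting distance = 21.1111 * 5 = 105.5556 m
S = 278.5494 + 105.5556 = 384.1 m

384.1


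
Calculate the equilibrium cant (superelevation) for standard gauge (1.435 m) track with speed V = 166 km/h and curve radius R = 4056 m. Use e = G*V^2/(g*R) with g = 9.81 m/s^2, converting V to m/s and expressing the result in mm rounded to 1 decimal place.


Convert speed: V = 166 / 3.6 = 46.1111 m/s
Apply formula: e = 1.435 * 46.1111^2 / (9.81 * 4056)
e = 1.435 * 2126.2346 / 39789.36
e = 0.076682 m = 76.7 mm

76.7


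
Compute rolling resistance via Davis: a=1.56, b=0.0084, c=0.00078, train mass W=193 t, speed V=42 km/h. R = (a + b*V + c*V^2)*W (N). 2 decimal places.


b*V = 0.0084 * 42 = 0.3528
c*V^2 = 0.00078 * 1764 = 1.37592
R_per_t = 1.56 + 0.3528 + 1.37592 = 3.28872 N/t
R_total = 3.28872 * 193 = 634.72 N

634.72


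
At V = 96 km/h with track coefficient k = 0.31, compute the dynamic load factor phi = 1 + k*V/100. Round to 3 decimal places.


phi = 1 + k * V / 100
phi = 1 + 0.31 * 96 / 100
phi = 1 + 0.2976
phi = 1.298

1.298


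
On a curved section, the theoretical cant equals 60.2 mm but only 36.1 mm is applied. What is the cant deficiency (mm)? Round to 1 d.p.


Cant deficiency = equilibrium cant - actual cant
CD = 60.2 - 36.1
CD = 24.1 mm

24.1


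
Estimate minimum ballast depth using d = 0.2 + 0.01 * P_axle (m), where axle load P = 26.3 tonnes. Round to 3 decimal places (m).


d = 0.2 + 0.01 * 26.3
d = 0.2 + 0.263
d = 0.463 m

0.463


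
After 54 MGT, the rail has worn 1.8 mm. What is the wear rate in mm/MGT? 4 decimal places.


Wear rate = total wear / cumulative tonnage
Rate = 1.8 / 54
Rate = 0.0333 mm/MGT

0.0333


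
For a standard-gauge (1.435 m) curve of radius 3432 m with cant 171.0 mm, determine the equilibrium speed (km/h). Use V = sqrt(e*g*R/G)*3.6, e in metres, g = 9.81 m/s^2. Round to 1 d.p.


Convert cant: e = 171.0 mm = 0.1710 m
V_ms = sqrt(0.1710 * 9.81 * 3432 / 1.435)
V_ms = sqrt(4011.996042) = 63.3403 m/s
V = 63.3403 * 3.6 = 228.0 km/h

228.0


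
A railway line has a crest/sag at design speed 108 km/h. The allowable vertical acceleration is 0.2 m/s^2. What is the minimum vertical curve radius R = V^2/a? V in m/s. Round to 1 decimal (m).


Convert speed: V = 108 / 3.6 = 30.0 m/s
V^2 = 900.0 m^2/s^2
R_v = 900.0 / 0.2
R_v = 4500.0 m

4500.0


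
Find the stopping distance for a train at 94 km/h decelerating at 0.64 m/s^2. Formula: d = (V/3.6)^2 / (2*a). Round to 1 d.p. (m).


Convert speed: V = 94 / 3.6 = 26.1111 m/s
V^2 = 681.7901
d = 681.7901 / (2 * 0.64)
d = 681.7901 / 1.28
d = 532.6 m

532.6


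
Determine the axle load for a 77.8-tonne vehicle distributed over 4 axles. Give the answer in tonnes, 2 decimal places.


Load per axle = total weight / number of axles
Load = 77.8 / 4
Load = 19.45 tonnes

19.45


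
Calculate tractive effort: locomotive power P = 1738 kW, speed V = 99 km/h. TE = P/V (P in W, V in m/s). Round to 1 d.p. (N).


Convert: P = 1738 kW = 1738000 W
V = 99 / 3.6 = 27.5 m/s
TE = 1738000 / 27.5
TE = 63200.0 N

63200.0


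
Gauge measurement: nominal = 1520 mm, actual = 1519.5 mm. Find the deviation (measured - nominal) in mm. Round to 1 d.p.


Deviation = measured - nominal
Deviation = 1519.5 - 1520
Deviation = -0.5 mm

-0.5


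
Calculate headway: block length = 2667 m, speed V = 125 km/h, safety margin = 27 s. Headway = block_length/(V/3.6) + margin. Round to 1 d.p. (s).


V = 125 / 3.6 = 34.7222 m/s
Block traversal time = 2667 / 34.7222 = 76.8096 s
Headway = 76.8096 + 27
Headway = 103.8 s

103.8


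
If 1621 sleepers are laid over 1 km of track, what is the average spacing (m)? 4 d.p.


Spacing = 1000 m / number of sleepers
Spacing = 1000 / 1621
Spacing = 0.6169 m

0.6169


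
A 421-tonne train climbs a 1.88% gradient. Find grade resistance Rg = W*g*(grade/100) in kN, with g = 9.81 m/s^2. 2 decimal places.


Rg = W * 9.81 * grade / 100
Rg = 421 * 9.81 * 1.88 / 100
Rg = 4130.01 * 0.0188
Rg = 77.64 kN

77.64


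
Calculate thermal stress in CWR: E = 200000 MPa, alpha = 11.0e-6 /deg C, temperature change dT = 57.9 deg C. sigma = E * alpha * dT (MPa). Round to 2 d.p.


sigma = E * alpha * dT
sigma = 200000 * 11.0e-6 * 57.9
sigma = 2.2 * 57.9
sigma = 127.38 MPa

127.38


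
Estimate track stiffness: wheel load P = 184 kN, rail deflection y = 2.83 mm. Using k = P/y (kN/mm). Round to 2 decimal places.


Track stiffness k = P / y
k = 184 / 2.83
k = 65.02 kN/mm

65.02


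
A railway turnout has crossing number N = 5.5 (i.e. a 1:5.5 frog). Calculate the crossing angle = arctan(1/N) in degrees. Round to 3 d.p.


1/N = 1/5.5 = 0.181818
angle = arctan(0.181818) = 0.179853 rad
angle = 0.179853 * 180/pi = 10.305 degrees

10.305


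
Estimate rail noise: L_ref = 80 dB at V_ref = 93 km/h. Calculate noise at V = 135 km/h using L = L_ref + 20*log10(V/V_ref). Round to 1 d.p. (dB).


V/V_ref = 135 / 93 = 1.451613
log10(1.451613) = 0.161851
20 * 0.161851 = 3.237
L = 80 + 3.237 = 83.2 dB

83.2


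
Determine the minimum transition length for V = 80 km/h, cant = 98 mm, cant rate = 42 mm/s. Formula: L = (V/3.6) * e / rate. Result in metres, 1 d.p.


Convert speed: V = 80 / 3.6 = 22.2222 m/s
L = 22.2222 * 98 / 42
L = 2177.7778 / 42
L = 51.9 m

51.9


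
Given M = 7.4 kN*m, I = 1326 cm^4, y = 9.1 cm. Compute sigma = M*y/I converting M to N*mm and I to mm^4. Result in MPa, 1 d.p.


Convert units:
M = 7.4 kN*m = 7400000 N*mm
y = 9.1 cm = 91 mm
I = 1326 cm^4 = 13260000 mm^4
sigma = 7400000 * 91 / 13260000
sigma = 50.8 MPa

50.8


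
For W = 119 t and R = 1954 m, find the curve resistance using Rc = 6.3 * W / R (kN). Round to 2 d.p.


Rc = 6.3 * W / R
Rc = 6.3 * 119 / 1954
Rc = 749.7 / 1954
Rc = 0.38 kN

0.38


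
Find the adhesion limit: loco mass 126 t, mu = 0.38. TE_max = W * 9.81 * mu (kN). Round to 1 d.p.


TE_max = W * g * mu
TE_max = 126 * 9.81 * 0.38
TE_max = 1236.06 * 0.38
TE_max = 469.7 kN

469.7


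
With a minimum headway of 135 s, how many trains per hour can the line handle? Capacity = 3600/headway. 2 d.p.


Capacity = 3600 / headway
Capacity = 3600 / 135
Capacity = 26.67 trains/hour

26.67


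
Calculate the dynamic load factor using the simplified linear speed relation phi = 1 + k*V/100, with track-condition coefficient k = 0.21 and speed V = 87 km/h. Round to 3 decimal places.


phi = 1 + k * V / 100
phi = 1 + 0.21 * 87 / 100
phi = 1 + 0.1827
phi = 1.183

1.183


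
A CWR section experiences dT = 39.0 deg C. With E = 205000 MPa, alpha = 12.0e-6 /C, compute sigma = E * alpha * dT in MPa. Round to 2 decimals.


sigma = E * alpha * dT
sigma = 205000 * 12.0e-6 * 39.0
sigma = 2.46 * 39.0
sigma = 95.94 MPa

95.94


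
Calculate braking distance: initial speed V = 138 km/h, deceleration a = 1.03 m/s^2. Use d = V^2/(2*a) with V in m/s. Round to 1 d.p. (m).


Convert speed: V = 138 / 3.6 = 38.3333 m/s
V^2 = 1469.4444
d = 1469.4444 / (2 * 1.03)
d = 1469.4444 / 2.06
d = 713.3 m

713.3


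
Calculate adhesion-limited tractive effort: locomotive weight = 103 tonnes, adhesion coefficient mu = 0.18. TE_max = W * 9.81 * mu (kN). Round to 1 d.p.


TE_max = W * g * mu
TE_max = 103 * 9.81 * 0.18
TE_max = 1010.43 * 0.18
TE_max = 181.9 kN

181.9


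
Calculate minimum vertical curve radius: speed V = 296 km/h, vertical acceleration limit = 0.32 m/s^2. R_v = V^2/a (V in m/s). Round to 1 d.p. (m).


Convert speed: V = 296 / 3.6 = 82.2222 m/s
V^2 = 6760.4938 m^2/s^2
R_v = 6760.4938 / 0.32
R_v = 21126.5 m

21126.5


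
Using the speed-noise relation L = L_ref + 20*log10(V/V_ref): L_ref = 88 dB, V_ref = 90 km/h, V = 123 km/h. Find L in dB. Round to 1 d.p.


V/V_ref = 123 / 90 = 1.366667
log10(1.366667) = 0.135663
20 * 0.135663 = 2.7133
L = 88 + 2.7133 = 90.7 dB

90.7


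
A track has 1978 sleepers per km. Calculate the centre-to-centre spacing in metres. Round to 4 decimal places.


Spacing = 1000 m / number of sleepers
Spacing = 1000 / 1978
Spacing = 0.5056 m

0.5056


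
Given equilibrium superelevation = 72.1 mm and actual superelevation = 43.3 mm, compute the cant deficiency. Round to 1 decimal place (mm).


Cant deficiency = equilibrium cant - actual cant
CD = 72.1 - 43.3
CD = 28.8 mm

28.8


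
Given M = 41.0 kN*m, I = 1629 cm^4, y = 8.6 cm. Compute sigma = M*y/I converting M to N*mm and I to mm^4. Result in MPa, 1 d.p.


Convert units:
M = 41.0 kN*m = 41000000 N*mm
y = 8.6 cm = 86 mm
I = 1629 cm^4 = 16290000 mm^4
sigma = 41000000 * 86 / 16290000
sigma = 216.5 MPa

216.5


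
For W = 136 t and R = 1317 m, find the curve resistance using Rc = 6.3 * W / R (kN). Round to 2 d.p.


Rc = 6.3 * W / R
Rc = 6.3 * 136 / 1317
Rc = 856.8 / 1317
Rc = 0.65 kN

0.65


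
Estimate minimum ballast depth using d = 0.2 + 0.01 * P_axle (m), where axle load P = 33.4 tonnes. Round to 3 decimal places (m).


d = 0.2 + 0.01 * 33.4
d = 0.2 + 0.334
d = 0.534 m

0.534


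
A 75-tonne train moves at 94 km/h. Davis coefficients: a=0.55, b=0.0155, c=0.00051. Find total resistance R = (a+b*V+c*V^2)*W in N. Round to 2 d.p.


b*V = 0.0155 * 94 = 1.457
c*V^2 = 0.00051 * 8836 = 4.50636
R_per_t = 0.55 + 1.457 + 4.50636 = 6.51336 N/t
R_total = 6.51336 * 75 = 488.50 N

488.50


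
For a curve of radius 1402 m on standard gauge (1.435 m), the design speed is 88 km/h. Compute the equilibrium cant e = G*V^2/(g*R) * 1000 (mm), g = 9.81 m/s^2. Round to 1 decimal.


Convert speed: V = 88 / 3.6 = 24.4444 m/s
Apply formula: e = 1.435 * 24.4444^2 / (9.81 * 1402)
e = 1.435 * 597.5309 / 13753.62
e = 0.062344 m = 62.3 mm

62.3


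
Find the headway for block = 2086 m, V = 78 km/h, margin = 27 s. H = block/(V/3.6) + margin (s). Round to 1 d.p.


V = 78 / 3.6 = 21.6667 m/s
Block traversal time = 2086 / 21.6667 = 96.2769 s
Headway = 96.2769 + 27
Headway = 123.3 s

123.3


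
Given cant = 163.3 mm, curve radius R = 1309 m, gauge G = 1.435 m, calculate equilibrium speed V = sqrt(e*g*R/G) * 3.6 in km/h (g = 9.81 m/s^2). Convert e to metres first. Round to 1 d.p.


Convert cant: e = 163.3 mm = 0.1633 m
V_ms = sqrt(0.1633 * 9.81 * 1309 / 1.435)
V_ms = sqrt(1461.311956) = 38.2271 m/s
V = 38.2271 * 3.6 = 137.6 km/h

137.6


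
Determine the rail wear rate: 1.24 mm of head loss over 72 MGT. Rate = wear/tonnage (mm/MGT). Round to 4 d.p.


Wear rate = total wear / cumulative tonnage
Rate = 1.24 / 72
Rate = 0.0172 mm/MGT

0.0172


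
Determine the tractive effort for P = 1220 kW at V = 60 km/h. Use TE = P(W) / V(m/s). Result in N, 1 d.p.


Convert: P = 1220 kW = 1220000 W
V = 60 / 3.6 = 16.6667 m/s
TE = 1220000 / 16.6667
TE = 73200.0 N

73200.0


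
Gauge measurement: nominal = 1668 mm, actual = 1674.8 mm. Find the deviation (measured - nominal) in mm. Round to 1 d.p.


Deviation = measured - nominal
Deviation = 1674.8 - 1668
Deviation = 6.8 mm

6.8


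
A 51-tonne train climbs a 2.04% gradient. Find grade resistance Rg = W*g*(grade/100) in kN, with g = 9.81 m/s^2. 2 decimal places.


Rg = W * 9.81 * grade / 100
Rg = 51 * 9.81 * 2.04 / 100
Rg = 500.31 * 0.0204
Rg = 10.21 kN

10.21


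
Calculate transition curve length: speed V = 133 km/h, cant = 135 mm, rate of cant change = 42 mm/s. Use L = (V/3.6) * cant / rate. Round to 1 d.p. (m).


Convert speed: V = 133 / 3.6 = 36.9444 m/s
L = 36.9444 * 135 / 42
L = 4987.5 / 42
L = 118.8 m

118.8


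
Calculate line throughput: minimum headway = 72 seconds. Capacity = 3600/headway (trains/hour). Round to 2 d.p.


Capacity = 3600 / headway
Capacity = 3600 / 72
Capacity = 50.00 trains/hour

50.00


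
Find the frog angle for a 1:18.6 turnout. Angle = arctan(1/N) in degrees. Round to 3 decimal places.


1/N = 1/18.6 = 0.053763
angle = arctan(0.053763) = 0.053712 rad
angle = 0.053712 * 180/pi = 3.077 degrees

3.077


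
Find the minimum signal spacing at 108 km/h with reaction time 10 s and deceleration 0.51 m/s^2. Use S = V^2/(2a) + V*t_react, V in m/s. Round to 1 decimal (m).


V = 108 / 3.6 = 30.0 m/s
Braking distance = 30.0^2 / (2*0.51) = 882.3529 m
Sighting distance = 30.0 * 10 = 300.0 m
S = 882.3529 + 300.0 = 1182.4 m

1182.4


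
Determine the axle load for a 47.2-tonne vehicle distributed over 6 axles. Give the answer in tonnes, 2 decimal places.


Load per axle = total weight / number of axles
Load = 47.2 / 6
Load = 7.87 tonnes

7.87


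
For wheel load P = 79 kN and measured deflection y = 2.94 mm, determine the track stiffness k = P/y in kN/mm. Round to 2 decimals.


Track stiffness k = P / y
k = 79 / 2.94
k = 26.87 kN/mm

26.87


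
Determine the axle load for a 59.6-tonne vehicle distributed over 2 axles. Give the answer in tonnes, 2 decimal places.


Load per axle = total weight / number of axles
Load = 59.6 / 2
Load = 29.80 tonnes

29.80


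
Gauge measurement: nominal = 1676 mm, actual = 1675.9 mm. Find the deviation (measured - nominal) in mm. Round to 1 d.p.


Deviation = measured - nominal
Deviation = 1675.9 - 1676
Deviation = -0.1 mm

-0.1


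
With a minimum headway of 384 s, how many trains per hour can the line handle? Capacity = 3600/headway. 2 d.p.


Capacity = 3600 / headway
Capacity = 3600 / 384
Capacity = 9.38 trains/hour

9.38


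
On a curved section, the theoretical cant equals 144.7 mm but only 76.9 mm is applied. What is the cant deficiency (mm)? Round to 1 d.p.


Cant deficiency = equilibrium cant - actual cant
CD = 144.7 - 76.9
CD = 67.8 mm

67.8


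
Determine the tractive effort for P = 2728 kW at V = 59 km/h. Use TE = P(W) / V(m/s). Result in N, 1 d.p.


Convert: P = 2728 kW = 2728000 W
V = 59 / 3.6 = 16.3889 m/s
TE = 2728000 / 16.3889
TE = 166454.2 N

166454.2


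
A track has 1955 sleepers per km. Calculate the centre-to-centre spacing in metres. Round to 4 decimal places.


Spacing = 1000 m / number of sleepers
Spacing = 1000 / 1955
Spacing = 0.5115 m

0.5115


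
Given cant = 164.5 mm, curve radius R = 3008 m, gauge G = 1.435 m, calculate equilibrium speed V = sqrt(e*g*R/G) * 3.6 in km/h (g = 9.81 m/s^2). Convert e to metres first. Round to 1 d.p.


Convert cant: e = 164.5 mm = 0.1645 m
V_ms = sqrt(0.1645 * 9.81 * 3008 / 1.435)
V_ms = sqrt(3382.679415) = 58.1608 m/s
V = 58.1608 * 3.6 = 209.4 km/h

209.4


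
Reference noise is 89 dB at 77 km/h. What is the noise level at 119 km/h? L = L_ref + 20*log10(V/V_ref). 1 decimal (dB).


V/V_ref = 119 / 77 = 1.545455
log10(1.545455) = 0.189056
20 * 0.189056 = 3.7811
L = 89 + 3.7811 = 92.8 dB

92.8


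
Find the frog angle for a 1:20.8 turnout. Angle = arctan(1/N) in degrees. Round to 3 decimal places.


1/N = 1/20.8 = 0.048077
angle = arctan(0.048077) = 0.04804 rad
angle = 0.04804 * 180/pi = 2.752 degrees

2.752


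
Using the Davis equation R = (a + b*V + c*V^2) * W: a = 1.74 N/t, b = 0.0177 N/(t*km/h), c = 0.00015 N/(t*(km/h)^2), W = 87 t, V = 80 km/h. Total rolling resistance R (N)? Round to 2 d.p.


b*V = 0.0177 * 80 = 1.416
c*V^2 = 0.00015 * 6400 = 0.96
R_per_t = 1.74 + 1.416 + 0.96 = 4.116 N/t
R_total = 4.116 * 87 = 358.09 N

358.09
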